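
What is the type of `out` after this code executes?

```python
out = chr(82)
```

chr() returns str (single character)

str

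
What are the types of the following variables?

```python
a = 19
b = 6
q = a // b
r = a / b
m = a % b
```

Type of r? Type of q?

int / int returns float; int // int returns int

float, int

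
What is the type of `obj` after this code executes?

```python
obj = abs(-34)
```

abs() of int returns int

int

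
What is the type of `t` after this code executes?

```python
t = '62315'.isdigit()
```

str.isdigit() returns bool

bool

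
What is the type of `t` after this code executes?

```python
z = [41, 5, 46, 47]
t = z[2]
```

Indexing a list of ints returns int (z[2] = 46)

int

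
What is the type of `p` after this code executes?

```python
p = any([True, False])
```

any() returns bool

bool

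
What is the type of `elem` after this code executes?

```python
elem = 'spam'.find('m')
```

str.find() returns int (index, or -1)

int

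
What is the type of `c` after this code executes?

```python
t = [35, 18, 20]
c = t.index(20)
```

list.index() returns int

int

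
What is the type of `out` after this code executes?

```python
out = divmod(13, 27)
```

divmod() returns a tuple (quotient, remainder)

tuple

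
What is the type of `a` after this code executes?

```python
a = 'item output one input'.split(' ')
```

str.split() returns list

list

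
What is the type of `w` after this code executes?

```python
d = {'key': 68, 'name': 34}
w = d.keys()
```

.keys() returns a dict_keys view object

dict_keys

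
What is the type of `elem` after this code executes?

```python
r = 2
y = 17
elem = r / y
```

int / int always returns float in Python 3 (2 / 17 = 0.117647)

float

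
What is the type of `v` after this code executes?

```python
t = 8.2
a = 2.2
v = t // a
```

float // float returns float (floor division preserves float type)

float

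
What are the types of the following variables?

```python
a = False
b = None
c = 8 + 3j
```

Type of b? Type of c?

b is NoneType; c is complex

NoneType, complex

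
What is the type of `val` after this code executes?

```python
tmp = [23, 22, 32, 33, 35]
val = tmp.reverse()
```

list.reverse() returns None

NoneType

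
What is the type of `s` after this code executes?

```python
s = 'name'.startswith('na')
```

str.startswith() returns bool

bool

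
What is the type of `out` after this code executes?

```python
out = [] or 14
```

'or' returns first truthy value (14, which is int)

int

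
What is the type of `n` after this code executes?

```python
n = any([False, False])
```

any() returns bool

bool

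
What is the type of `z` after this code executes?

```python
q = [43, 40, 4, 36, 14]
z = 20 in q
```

'in' operator returns bool

bool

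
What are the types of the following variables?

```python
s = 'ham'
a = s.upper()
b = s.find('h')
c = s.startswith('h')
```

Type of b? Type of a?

str.find() returns int; str.upper() returns str

int, str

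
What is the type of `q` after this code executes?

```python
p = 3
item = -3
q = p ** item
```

int ** negative int returns float

float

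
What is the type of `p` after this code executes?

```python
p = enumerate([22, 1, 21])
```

enumerate() returns an enumerate iterator object

enumerate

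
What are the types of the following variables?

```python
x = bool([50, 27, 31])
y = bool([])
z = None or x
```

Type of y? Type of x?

bool() returns bool; bool() returns bool

bool, bool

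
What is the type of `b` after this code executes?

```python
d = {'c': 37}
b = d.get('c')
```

dict.get() returns the value (int) when key is found

int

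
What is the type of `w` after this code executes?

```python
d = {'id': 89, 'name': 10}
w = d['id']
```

Accessing dict[str, int] with key 'id' returns int value 89

int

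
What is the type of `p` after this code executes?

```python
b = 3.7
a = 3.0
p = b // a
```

float // float returns float (floor division preserves float type)

float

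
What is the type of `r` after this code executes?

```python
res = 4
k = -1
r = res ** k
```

int ** negative int returns float

float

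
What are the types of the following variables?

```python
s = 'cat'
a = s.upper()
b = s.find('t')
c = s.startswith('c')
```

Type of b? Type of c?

str.find() returns int; str.startswith() returns bool

int, bool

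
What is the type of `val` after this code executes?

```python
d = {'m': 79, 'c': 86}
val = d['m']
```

Accessing dict[str, int] with key 'm' returns int value 79

int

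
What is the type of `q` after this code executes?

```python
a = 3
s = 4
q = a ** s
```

int ** positive int returns int (3 ** 4 = 81)

int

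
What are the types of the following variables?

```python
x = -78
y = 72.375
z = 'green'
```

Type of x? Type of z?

x is int; z is str

int, str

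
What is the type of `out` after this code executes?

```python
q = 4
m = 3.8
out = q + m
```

int + float returns float (4 + 3.8 = 7.8)

float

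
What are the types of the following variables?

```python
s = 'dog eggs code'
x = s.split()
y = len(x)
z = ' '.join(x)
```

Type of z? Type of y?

str.join() returns str; len() returns int

str, int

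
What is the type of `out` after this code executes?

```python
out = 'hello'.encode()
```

str.encode() returns bytes

bytes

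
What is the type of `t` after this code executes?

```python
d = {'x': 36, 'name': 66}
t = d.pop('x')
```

dict.pop() returns the value (int)

int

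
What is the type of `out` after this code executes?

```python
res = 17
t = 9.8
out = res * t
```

int * float returns float (17 * 9.8 = 166.6)

float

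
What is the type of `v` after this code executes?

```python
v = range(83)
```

range() returns a range object

range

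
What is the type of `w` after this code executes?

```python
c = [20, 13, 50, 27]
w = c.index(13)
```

list.index() returns int

int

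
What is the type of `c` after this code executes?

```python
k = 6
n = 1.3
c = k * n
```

int * float returns float (6 * 1.3 = 7.8)

float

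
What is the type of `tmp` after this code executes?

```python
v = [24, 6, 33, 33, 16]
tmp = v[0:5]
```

Slicing a list always returns a list

list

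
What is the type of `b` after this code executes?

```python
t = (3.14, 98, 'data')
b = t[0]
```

Index 0 of tuple is 3.14 which is float

float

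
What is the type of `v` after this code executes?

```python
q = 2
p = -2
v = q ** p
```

int ** negative int returns float

float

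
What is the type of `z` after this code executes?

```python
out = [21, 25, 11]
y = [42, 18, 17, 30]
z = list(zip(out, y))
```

list(zip(...)) returns a list of tuples

list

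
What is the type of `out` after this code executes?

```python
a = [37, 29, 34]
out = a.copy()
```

list.copy() returns list

list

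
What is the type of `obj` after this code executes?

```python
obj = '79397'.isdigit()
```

str.isdigit() returns bool

bool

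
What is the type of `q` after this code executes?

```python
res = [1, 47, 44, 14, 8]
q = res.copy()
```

list.copy() returns list

list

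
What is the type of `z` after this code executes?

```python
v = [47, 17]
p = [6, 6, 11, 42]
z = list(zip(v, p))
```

list(zip(...)) returns a list of tuples

list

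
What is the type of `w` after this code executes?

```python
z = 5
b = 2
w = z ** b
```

int ** positive int returns int (5 ** 2 = 25)

int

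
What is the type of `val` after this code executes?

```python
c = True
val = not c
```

'not' always returns bool

bool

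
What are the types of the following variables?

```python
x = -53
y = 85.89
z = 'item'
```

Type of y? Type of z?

y is float; z is str

float, str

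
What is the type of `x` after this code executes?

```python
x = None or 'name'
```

'or' with None returns the other value ('name', str)

str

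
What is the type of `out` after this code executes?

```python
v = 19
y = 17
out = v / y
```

int / int always returns float in Python 3 (19 / 17 = 1.11765)

float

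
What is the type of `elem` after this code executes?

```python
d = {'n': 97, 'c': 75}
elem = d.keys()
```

.keys() returns a dict_keys view object

dict_keys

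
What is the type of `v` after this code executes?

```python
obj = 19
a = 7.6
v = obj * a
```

int * float returns float (19 * 7.6 = 144.4)

float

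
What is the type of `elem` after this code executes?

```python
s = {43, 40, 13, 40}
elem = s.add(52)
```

set.add() returns None (mutates in place)

NoneType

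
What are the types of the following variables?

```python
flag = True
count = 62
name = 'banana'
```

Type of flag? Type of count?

flag is bool; count is int

bool, int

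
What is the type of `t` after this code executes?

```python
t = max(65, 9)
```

max() of ints returns int

int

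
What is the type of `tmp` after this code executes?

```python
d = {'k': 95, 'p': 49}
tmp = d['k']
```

Accessing dict[str, int] with key 'k' returns int value 95

int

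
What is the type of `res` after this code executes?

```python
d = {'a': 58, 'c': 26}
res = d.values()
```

.values() returns a dict_values view object

dict_values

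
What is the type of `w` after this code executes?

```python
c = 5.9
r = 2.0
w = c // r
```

float // float returns float (floor division preserves float type)

float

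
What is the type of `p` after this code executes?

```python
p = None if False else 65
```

Ternary: condition is False, else branch (65) taken → int

int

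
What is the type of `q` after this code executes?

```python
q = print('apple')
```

print() returns None

NoneType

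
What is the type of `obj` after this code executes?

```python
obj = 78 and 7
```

'and' returns the last value when all truthy (7, which is int)

int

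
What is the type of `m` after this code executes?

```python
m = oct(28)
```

oct() returns str representation

str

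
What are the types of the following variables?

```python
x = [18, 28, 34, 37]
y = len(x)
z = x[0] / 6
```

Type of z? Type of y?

int / int returns float; len() returns int

float, int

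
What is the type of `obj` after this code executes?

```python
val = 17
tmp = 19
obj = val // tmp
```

int // int returns int (17 // 19 = 0)

int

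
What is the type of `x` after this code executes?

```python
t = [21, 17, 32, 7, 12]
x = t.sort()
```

list.sort() returns None (sorts in place)

NoneType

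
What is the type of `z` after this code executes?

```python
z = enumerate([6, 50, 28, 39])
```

enumerate() returns an enumerate iterator object

enumerate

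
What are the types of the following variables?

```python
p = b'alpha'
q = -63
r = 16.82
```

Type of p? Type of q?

p is bytes; q is int

bytes, int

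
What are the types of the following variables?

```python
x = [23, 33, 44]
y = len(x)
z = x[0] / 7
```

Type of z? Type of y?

int / int returns float; len() returns int

float, int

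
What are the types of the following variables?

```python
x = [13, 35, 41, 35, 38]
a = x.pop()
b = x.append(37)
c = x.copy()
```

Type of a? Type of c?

list.pop() returns the element (int); list.copy() returns list

int, list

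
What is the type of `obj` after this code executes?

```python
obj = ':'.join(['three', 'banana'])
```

str.join() returns str

str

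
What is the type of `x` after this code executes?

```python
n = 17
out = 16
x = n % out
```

int % int returns int (17 % 16 = 1)

int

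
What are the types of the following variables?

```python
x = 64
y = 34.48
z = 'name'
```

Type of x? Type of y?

x is int; y is float

int, float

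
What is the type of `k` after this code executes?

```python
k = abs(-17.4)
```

abs() of float returns float

float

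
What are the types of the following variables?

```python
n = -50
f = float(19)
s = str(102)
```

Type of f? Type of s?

f is float; s is str

float, str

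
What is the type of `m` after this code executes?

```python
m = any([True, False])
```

any() returns bool

bool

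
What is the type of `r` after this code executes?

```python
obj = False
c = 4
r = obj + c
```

bool + int returns int (False is 0, so 0 + 4 = 4)

int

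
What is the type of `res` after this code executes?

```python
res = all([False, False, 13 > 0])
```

all() returns bool

bool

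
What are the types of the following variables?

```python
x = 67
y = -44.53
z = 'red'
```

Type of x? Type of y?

x is int; y is float

int, float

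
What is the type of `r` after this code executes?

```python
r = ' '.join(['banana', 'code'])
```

str.join() returns str

str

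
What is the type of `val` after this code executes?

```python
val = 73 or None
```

'or' returns first truthy value (73, int)

int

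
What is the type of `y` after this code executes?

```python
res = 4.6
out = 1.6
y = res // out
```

float // float returns float (floor division preserves float type)

float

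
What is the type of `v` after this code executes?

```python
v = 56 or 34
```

'or' returns the first truthy value (56, which is int)

int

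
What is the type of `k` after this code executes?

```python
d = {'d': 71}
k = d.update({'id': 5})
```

dict.update() returns None

NoneType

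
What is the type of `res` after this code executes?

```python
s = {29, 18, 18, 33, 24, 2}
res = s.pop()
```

Popping from a set of ints returns int

int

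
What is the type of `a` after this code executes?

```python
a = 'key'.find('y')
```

str.find() returns int (index, or -1)

int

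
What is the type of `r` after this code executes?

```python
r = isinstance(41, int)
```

isinstance() returns bool

bool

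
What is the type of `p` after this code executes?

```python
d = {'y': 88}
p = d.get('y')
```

dict.get() returns the value (int) when key is found

int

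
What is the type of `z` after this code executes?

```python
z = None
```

None has type NoneType

NoneType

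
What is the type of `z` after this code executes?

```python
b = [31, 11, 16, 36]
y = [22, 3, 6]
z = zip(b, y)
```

zip() returns a zip iterator object

zip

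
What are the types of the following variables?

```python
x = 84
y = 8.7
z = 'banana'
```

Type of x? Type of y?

x is int; y is float

int, float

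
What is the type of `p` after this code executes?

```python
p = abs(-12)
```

abs() of int returns int

int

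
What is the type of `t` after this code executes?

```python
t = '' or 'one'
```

'or' returns first truthy value ('one', which is str)

str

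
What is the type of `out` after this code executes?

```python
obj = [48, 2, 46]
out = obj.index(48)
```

list.index() returns int

int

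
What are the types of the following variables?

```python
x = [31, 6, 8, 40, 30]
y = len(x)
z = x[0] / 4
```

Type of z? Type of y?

int / int returns float; len() returns int

float, int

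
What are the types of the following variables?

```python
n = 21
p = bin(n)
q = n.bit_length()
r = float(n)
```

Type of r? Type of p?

float() returns float; bin() returns str

float, str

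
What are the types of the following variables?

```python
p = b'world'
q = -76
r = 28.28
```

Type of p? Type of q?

p is bytes; q is int

bytes, int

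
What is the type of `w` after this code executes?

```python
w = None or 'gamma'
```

'or' with None returns the other value ('gamma', str)

str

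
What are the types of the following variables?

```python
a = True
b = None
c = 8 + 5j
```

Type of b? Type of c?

b is NoneType; c is complex

NoneType, complex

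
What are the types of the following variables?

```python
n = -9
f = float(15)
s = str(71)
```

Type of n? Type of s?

n is int; s is str

int, str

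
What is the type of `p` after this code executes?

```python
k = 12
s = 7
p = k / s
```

int / int always returns float in Python 3 (12 / 7 = 1.71429)

float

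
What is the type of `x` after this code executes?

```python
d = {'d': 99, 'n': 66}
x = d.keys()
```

.keys() returns a dict_keys view object

dict_keys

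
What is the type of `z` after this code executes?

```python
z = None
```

None has type NoneType

NoneType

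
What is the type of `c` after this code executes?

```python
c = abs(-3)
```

abs() of int returns int

int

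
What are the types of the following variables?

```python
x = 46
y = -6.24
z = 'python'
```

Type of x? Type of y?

x is int; y is float

int, float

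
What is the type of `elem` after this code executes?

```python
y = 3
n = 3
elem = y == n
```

Equality comparison returns bool

bool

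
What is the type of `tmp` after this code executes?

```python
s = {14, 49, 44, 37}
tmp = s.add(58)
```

set.add() returns None (mutates in place)

NoneType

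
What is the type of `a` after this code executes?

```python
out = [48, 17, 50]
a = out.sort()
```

list.sort() returns None (sorts in place)

NoneType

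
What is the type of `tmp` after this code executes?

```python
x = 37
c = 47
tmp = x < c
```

Comparison operators return bool

bool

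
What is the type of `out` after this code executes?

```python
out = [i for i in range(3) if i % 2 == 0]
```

A list comprehension [...] produces a list

list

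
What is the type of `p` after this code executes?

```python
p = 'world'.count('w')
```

str.count() returns int

int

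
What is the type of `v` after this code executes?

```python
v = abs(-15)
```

abs() of int returns int

int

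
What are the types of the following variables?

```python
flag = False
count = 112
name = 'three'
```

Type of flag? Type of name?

flag is bool; name is str

bool, str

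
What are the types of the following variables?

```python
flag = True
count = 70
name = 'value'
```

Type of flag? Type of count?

flag is bool; count is int

bool, int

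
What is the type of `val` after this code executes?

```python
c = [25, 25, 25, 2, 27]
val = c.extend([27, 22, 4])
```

list.extend() returns None

NoneType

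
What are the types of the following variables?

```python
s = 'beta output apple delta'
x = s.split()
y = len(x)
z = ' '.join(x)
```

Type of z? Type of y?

str.join() returns str; len() returns int

str, int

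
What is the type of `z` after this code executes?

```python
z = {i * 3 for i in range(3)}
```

A set comprehension {expr for x in iterable} produces a set

set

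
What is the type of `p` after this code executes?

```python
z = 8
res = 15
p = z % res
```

int % int returns int (8 % 15 = 8)

int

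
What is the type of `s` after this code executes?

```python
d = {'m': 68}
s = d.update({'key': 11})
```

dict.update() returns None

NoneType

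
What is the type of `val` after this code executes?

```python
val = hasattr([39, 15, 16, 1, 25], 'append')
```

hasattr() returns bool

bool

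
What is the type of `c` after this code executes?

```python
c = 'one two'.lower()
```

str.lower() returns str

str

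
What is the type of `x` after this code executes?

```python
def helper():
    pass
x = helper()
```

A function with no return statement returns None

NoneType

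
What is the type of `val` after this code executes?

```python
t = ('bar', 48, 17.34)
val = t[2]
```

Index 2 of tuple is 17.34 which is float

float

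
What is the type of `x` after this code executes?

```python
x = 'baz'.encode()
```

str.encode() returns bytes

bytes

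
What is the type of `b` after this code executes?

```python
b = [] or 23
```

'or' returns first truthy value (23, which is int)

int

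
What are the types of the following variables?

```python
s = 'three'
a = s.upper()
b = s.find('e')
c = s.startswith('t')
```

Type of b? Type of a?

str.find() returns int; str.upper() returns str

int, str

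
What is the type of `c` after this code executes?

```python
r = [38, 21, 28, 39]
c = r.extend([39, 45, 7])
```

list.extend() returns None

NoneType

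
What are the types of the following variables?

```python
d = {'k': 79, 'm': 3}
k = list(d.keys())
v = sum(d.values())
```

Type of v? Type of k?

sum of int values returns int; list(...) returns list

int, list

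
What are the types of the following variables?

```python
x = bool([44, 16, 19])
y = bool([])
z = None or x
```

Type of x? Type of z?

bool() returns bool; None or <bool> returns the bool

bool, bool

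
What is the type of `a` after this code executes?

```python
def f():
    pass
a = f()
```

A function with no return statement returns None

NoneType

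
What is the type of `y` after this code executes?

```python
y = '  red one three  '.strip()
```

str.strip() returns str

str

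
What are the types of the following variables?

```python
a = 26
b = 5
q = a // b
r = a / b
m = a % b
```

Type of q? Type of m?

int // int returns int; int % int returns int

int, int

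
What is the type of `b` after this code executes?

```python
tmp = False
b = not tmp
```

'not' always returns bool

bool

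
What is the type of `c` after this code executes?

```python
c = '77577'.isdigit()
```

str.isdigit() returns bool

bool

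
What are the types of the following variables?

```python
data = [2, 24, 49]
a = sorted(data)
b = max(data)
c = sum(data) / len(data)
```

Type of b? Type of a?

max of ints returns int; sorted() returns list

int, list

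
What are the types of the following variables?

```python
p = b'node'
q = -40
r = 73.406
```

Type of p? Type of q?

p is bytes; q is int

bytes, int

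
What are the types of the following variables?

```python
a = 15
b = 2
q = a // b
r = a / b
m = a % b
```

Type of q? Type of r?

int // int returns int; int / int returns float

int, float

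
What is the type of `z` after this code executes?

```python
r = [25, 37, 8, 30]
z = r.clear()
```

list.clear() returns None

NoneType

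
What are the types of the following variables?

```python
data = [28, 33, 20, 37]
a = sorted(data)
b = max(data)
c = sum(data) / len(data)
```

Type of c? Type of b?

int / int returns float; max of ints returns int

float, int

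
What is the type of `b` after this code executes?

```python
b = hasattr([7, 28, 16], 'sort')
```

hasattr() returns bool

bool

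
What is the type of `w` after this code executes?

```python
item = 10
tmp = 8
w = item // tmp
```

int // int returns int (10 // 8 = 1)

int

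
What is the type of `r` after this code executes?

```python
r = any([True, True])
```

any() returns bool

bool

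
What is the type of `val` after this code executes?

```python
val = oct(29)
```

oct() returns str representation

str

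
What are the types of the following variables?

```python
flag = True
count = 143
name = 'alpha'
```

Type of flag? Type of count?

flag is bool; count is int

bool, int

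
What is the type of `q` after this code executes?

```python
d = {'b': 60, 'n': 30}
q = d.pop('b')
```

dict.pop() returns the value (int)

int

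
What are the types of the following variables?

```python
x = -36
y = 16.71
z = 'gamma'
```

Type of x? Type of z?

x is int; z is str

int, str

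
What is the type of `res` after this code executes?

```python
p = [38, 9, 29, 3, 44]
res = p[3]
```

Indexing a list of ints returns int (p[3] = 3)

int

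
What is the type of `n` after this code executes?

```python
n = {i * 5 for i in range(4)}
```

A set comprehension {expr for x in iterable} produces a set

set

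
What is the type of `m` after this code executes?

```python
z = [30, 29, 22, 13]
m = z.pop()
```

list.pop() returns the popped element (int here)

int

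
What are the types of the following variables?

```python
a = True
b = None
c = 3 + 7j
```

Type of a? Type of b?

a is bool; b is NoneType

bool, NoneType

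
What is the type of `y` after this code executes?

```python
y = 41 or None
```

'or' returns first truthy value (41, int)

int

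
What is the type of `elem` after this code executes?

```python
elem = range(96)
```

range() returns a range object

range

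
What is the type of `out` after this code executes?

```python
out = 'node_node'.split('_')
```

str.split() returns list

list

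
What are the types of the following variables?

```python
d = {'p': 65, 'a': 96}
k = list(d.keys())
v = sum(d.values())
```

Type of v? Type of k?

sum of int values returns int; list(...) returns list

int, list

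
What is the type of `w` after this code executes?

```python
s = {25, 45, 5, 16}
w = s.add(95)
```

set.add() returns None (mutates in place)

NoneType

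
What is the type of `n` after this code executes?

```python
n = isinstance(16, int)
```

isinstance() returns bool

bool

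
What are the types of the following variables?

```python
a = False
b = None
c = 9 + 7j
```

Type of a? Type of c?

a is bool; c is complex

bool, complex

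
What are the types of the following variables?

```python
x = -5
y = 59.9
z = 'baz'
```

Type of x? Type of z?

x is int; z is str

int, str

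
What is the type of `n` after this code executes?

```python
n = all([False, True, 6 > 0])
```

all() returns bool

bool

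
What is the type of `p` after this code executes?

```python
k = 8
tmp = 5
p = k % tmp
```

int % int returns int (8 % 5 = 3)

int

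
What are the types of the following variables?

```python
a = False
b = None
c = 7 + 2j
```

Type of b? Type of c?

b is NoneType; c is complex

NoneType, complex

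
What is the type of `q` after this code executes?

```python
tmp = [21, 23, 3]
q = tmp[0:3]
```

Slicing a list always returns a list

list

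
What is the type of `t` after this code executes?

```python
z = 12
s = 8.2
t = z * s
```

int * float returns float (12 * 8.2 = 98.4)

float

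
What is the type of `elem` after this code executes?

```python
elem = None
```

None has type NoneType

NoneType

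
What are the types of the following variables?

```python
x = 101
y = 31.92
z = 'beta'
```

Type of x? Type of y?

x is int; y is float

int, float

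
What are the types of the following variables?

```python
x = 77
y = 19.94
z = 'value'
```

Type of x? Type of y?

x is int; y is float

int, float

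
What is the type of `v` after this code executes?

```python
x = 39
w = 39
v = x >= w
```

Comparison operators return bool

bool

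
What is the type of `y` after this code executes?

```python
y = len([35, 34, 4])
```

len() always returns int

int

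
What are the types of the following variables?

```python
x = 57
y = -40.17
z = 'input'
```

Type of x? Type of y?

x is int; y is float

int, float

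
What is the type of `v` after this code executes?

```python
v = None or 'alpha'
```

'or' with None returns the other value ('alpha', str)

str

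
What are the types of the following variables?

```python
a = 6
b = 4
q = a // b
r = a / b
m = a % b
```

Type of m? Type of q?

int % int returns int; int // int returns int

int, int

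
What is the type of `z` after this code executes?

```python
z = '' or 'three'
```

'or' returns first truthy value ('three', which is str)

str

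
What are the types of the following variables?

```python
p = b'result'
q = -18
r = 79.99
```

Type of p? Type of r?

p is bytes; r is float

bytes, float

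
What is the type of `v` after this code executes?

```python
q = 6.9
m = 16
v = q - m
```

float - int returns float (6.9 - 16 = -9.1)

float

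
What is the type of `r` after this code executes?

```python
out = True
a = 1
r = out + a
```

bool + int returns int (True is 1, so 1 + 1 = 2)

int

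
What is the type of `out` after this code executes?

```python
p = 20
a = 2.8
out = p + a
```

int + float returns float (20 + 2.8 = 22.8)

float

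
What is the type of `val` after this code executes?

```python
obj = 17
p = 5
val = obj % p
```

int % int returns int (17 % 5 = 2)

int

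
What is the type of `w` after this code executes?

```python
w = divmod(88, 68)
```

divmod() returns a tuple (quotient, remainder)

tuple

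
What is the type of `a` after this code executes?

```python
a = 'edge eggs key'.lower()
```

str.lower() returns str

str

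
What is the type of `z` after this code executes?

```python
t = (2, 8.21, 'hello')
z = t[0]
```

Index 0 of tuple is 2 which is int

int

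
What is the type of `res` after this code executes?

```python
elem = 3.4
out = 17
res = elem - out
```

float - int returns float (3.4 - 17 = -13.6)

float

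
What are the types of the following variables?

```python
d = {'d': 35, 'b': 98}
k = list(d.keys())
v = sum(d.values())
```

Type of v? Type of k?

sum of int values returns int; list(...) returns list

int, list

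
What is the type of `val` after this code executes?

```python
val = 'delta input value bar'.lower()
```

str.lower() returns str

str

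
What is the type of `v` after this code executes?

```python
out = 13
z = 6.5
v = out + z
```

int + float returns float (13 + 6.5 = 19.5)

float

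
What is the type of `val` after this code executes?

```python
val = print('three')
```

print() returns None

NoneType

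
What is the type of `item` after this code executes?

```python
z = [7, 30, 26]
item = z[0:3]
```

Slicing a list always returns a list

list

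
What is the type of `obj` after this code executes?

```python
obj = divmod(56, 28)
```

divmod() returns a tuple (quotient, remainder)

tuple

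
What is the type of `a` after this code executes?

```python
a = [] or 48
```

'or' returns first truthy value (48, which is int)

int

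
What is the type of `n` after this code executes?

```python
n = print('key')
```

print() returns None

NoneType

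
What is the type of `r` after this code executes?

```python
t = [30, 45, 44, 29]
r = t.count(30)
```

list.count() returns int

int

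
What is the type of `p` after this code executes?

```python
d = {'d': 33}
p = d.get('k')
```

dict.get() returns None when key 'k' is not found and no default given

NoneType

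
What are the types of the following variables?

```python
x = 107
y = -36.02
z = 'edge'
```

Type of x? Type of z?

x is int; z is str

int, str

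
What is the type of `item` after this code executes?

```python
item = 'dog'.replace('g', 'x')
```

str.replace() returns str

str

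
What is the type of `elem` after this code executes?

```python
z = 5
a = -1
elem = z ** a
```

int ** negative int returns float

float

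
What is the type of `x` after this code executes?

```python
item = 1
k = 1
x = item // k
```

int // int returns int (1 // 1 = 1)

int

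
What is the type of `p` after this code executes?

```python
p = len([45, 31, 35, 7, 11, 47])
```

len() always returns int

int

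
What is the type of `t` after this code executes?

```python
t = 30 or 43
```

'or' returns the first truthy value (30, which is int)

int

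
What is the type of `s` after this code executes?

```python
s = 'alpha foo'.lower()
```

str.lower() returns str

str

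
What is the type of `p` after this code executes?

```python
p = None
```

None has type NoneType

NoneType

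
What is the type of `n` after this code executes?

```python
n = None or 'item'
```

'or' with None returns the other value ('item', str)

str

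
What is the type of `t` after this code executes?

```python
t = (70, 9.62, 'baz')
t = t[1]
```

Index 1 of tuple is 9.62 which is float

float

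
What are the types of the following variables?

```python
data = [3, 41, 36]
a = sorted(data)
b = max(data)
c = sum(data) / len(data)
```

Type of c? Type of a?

int / int returns float; sorted() returns list

float, list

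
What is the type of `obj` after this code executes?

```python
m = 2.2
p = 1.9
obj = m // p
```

float // float returns float (floor division preserves float type)

float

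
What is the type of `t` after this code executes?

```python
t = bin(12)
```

bin() returns str representation

str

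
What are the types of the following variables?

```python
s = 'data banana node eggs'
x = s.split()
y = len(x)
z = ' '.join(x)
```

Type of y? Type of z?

len() returns int; str.join() returns str

int, str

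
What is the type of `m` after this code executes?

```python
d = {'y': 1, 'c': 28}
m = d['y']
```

Accessing dict[str, int] with key 'y' returns int value 1

int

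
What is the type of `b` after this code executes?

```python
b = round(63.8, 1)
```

round() with ndigits arg returns float

float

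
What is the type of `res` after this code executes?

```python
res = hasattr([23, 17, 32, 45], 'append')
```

hasattr() returns bool

bool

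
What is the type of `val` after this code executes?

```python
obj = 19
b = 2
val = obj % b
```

int % int returns int (19 % 2 = 1)

int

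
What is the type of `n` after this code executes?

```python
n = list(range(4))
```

list(range(...)) returns list

list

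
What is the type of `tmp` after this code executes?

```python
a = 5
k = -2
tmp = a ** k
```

int ** negative int returns float

float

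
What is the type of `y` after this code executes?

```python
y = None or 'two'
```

'or' with None returns the other value ('two', str)

str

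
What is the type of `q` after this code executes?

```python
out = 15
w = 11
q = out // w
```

int // int returns int (15 // 11 = 1)

int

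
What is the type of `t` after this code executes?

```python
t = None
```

None has type NoneType

NoneType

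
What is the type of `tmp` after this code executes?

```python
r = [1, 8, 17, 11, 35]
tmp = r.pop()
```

list.pop() returns the popped element (int here)

int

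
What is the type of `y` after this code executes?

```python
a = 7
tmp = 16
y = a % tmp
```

int % int returns int (7 % 16 = 7)

int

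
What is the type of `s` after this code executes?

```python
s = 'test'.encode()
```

str.encode() returns bytes

bytes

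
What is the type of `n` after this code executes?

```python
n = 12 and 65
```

'and' returns the last value when all truthy (65, which is int)

int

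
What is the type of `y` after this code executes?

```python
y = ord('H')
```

ord() returns int (Unicode code point)

int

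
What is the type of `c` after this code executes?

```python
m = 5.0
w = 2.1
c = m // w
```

float // float returns float (floor division preserves float type)

float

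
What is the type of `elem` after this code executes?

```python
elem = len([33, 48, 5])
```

len() always returns int

int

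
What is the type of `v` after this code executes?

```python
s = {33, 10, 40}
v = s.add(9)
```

set.add() returns None (mutates in place)

NoneType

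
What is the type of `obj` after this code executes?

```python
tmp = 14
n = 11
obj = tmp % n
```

int % int returns int (14 % 11 = 3)

int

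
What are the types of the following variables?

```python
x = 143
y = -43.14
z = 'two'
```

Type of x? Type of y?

x is int; y is float

int, float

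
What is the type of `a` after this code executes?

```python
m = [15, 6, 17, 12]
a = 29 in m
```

'in' operator returns bool

bool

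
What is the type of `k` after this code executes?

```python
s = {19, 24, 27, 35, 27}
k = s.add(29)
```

set.add() returns None (mutates in place)

NoneType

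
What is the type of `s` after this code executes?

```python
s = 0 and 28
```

'and' returns the first falsy value (0, which is int)

int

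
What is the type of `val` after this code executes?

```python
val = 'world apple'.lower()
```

str.lower() returns str

str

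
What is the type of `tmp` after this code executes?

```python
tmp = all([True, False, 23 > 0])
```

all() returns bool

bool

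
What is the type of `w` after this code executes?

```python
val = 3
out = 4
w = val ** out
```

int ** positive int returns int (3 ** 4 = 81)

int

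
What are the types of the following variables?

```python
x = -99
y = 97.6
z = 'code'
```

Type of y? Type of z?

y is float; z is str

float, str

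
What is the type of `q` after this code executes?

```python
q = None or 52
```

'or' with None returns the other value (52, int)

int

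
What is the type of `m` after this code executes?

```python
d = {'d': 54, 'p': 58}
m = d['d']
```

Accessing dict[str, int] with key 'd' returns int value 54

int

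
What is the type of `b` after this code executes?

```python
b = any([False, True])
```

any() returns bool

bool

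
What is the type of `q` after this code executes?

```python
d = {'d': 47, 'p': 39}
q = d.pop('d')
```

dict.pop() returns the value (int)

int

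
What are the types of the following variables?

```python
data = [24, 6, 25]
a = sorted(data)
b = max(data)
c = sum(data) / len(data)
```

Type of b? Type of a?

max of ints returns int; sorted() returns list

int, list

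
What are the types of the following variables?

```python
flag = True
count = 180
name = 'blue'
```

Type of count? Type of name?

count is int; name is str

int, str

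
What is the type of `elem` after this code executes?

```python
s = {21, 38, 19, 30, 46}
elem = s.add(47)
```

set.add() returns None (mutates in place)

NoneType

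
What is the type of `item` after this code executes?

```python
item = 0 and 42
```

'and' returns the first falsy value (0, which is int)

int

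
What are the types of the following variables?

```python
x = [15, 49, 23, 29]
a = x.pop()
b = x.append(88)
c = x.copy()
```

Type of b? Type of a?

list.append() returns None; list.pop() returns the element (int)

NoneType, int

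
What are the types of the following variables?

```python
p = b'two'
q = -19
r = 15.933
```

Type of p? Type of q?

p is bytes; q is int

bytes, int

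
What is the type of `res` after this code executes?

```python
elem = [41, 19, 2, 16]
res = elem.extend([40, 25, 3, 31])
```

list.extend() returns None

NoneType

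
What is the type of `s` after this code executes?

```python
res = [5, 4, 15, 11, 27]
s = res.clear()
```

list.clear() returns None

NoneType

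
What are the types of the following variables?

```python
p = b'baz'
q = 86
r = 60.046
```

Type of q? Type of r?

q is int; r is float

int, float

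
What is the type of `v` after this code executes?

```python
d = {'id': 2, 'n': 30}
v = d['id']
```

Accessing dict[str, int] with key 'id' returns int value 2

int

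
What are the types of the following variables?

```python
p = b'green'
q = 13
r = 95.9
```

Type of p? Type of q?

p is bytes; q is int

bytes, int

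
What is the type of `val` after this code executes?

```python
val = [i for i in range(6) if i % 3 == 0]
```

A list comprehension [...] produces a list

list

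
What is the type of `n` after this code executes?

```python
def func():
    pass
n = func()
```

A function with no return statement returns None

NoneType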